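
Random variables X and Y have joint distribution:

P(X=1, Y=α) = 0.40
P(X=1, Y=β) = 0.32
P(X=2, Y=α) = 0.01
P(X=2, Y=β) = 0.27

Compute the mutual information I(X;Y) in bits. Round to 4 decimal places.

Marginals: p(X) = (0.7200, 0.2800), p(Y) = (0.4100, 0.5900).
I(X;Y) = H(X) + H(Y) − H(X,Y).
H(X) = 0.8555, H(Y) = 0.9765, H(X,Y) = 1.6313.
I(X;Y) = 0.8555 + 0.9765 − 1.6313 = 0.2007 bits.

0.2007 bits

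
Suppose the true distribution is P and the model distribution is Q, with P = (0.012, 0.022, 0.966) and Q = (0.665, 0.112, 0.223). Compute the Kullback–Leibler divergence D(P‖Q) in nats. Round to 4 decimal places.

1.3322 nats

D(P‖Q) = Σ p·ln(p/q).
  0.012·ln(0.012/0.665) = -0.04818
  0.022·ln(0.022/0.112) = -0.03580
  0.966·ln(0.966/0.223) = 1.41615
D(P‖Q) = 1.3322 nats.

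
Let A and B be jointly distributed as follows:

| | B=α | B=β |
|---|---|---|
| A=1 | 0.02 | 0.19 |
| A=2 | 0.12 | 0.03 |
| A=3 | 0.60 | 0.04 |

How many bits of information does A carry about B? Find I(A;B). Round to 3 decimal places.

0.407 bits

Marginals: p(A) = (0.2100, 0.1500, 0.6400), p(B) = (0.7400, 0.2600).
I(A;B) = H(A) + H(B) − H(A,B).
H(A) = 1.2954, H(B) = 0.8267, H(A,B) = 1.7149.
I(A;B) = 1.2954 + 0.8267 − 1.7149 = 0.407 bits.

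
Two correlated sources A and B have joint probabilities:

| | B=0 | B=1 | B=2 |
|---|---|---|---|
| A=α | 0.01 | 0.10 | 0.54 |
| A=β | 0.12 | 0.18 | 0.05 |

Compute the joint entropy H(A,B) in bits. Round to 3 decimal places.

H(A,B) = −Σ p(x,y)·log₂ p(x,y) over all 6 cells.
  cell (α,0): −0.01·log₂0.01 = 0.0664
  cell (α,1): −0.10·log₂0.10 = 0.3322
  cell (α,2): −0.54·log₂0.54 = 0.4800
  cell (β,0): −0.12·log₂0.12 = 0.3671
  cell (β,1): −0.18·log₂0.18 = 0.4453
  cell (β,2): −0.05·log₂0.05 = 0.2161
Sum = 1.907 bits.

1.907 bits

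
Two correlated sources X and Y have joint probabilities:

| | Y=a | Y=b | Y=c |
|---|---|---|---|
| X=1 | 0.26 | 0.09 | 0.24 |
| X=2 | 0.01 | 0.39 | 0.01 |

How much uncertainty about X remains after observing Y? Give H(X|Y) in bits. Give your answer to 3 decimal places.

0.456 bits

Marginals: p(X) = (0.5900, 0.4100), p(Y) = (0.2700, 0.4800, 0.2500).
H(X|Y) = Σ p(Y) · H(X|Y=·).
  Y=a: p=0.2700, H(X|Y=a) = 0.2285
  Y=b: p=0.4800, H(X|Y=b) = 0.6962
  Y=c: p=0.2500, H(X|Y=c) = 0.2423
Weighted sum = 0.456 bits.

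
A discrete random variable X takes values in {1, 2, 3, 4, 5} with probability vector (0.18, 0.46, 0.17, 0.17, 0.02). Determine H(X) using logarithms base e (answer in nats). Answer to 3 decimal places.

1.347 nats

H(X) = −Σ p·ln p.
  −(0.18)·ln(0.18) = 0.3087
  −(0.46)·ln(0.46) = 0.3572
  −(0.17)·ln(0.17) = 0.3012
  −(0.17)·ln(0.17) = 0.3012
  −(0.02)·ln(0.02) = 0.0782
Sum: 0.3087 + 0.3572 + 0.3012 + 0.3012 + 0.0782 = 1.347 nats.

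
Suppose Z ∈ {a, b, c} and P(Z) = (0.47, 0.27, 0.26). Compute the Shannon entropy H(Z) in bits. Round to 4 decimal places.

H(Z) = −Σ p·log₂ p.
  −(0.47)·log₂(0.47) = 0.51196
  −(0.27)·log₂(0.27) = 0.51002
  −(0.26)·log₂(0.26) = 0.50529
Sum: 0.51196 + 0.51002 + 0.50529 = 1.5273 bits.

1.5273 bits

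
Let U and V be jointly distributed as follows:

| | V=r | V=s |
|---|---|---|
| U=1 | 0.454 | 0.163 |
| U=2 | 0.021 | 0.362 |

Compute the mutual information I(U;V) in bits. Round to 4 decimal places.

0.3668 bits

Marginals: p(U) = (0.6170, 0.3830), p(V) = (0.4750, 0.5250).
I(U;V) = H(U) + H(V) − H(U,V).
H(U) = 0.9601, H(V) = 0.9982, H(U,V) = 1.5915.
I(U;V) = 0.9601 + 0.9982 − 1.5915 = 0.3668 bits.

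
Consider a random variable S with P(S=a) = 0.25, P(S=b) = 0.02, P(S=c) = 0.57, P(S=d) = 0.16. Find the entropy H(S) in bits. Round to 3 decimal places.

1.498 bits

H(S) = −Σ p·log₂ p.
  −(0.25)·log₂(0.25) = 0.5000
  −(0.02)·log₂(0.02) = 0.1129
  −(0.57)·log₂(0.57) = 0.4623
  −(0.16)·log₂(0.16) = 0.4230
Sum: 0.5000 + 0.1129 + 0.4623 + 0.4230 = 1.498 bits.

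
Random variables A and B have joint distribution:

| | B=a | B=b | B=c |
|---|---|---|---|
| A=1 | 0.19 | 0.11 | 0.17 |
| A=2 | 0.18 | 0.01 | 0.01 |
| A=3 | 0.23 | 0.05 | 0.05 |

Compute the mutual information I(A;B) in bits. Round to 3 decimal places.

0.130 bits

Marginals: p(A) = (0.4700, 0.2000, 0.3300), p(B) = (0.6000, 0.1700, 0.2300).
I(A;B) = Σ p(x,y)·log₂[p(x,y)/(p(x)p(y))].
  (1,a): 0.19·log₂(0.6738) = -0.1082
  (1,b): 0.11·log₂(1.3767) = 0.0507
  (1,c): 0.17·log₂(1.5726) = 0.1110
  (2,a): 0.18·log₂(1.5000) = 0.1053
  (2,b): 0.01·log₂(0.2941) = -0.0177
  (2,c): 0.01·log₂(0.2174) = -0.0220
  (3,a): 0.23·log₂(1.1616) = 0.0497
  (3,b): 0.05·log₂(0.8913) = -0.0083
  (3,c): 0.05·log₂(0.6588) = -0.0301
Sum = 0.130 bits.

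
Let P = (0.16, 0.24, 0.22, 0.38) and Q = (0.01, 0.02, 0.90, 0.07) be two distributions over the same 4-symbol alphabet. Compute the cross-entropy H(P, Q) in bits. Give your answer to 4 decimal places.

H(P,Q) = −Σ p·log₂ q.
  −0.16·log₂(0.01) = 1.06302
  −0.24·log₂(0.02) = 1.35453
  −0.22·log₂(0.90) = 0.03344
  −0.38·log₂(0.07) = 1.45787
H(P,Q) = 3.9089 bits.

3.9089 bits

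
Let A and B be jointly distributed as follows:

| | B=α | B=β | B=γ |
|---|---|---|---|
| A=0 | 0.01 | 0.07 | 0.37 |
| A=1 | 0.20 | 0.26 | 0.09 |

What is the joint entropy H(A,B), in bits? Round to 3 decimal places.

2.148 bits

H(A,B) = −Σ p(x,y)·log₂ p(x,y) over all 6 cells.
  cell (0,α): −0.01·log₂0.01 = 0.0664
  cell (0,β): −0.07·log₂0.07 = 0.2686
  cell (0,γ): −0.37·log₂0.37 = 0.5307
  cell (1,α): −0.20·log₂0.20 = 0.4644
  cell (1,β): −0.26·log₂0.26 = 0.5053
  cell (1,γ): −0.09·log₂0.09 = 0.3127
Sum = 2.148 bits.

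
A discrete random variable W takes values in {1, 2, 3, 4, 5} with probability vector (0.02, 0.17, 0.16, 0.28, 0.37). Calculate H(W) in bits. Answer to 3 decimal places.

2.015 bits

H(W) = −Σ p·log₂ p.
  −(0.02)·log₂(0.02) = 0.1129
  −(0.17)·log₂(0.17) = 0.4346
  −(0.16)·log₂(0.16) = 0.4230
  −(0.28)·log₂(0.28) = 0.5142
  −(0.37)·log₂(0.37) = 0.5307
Sum: 0.1129 + 0.4346 + 0.4230 + 0.5142 + 0.5307 = 2.015 bits.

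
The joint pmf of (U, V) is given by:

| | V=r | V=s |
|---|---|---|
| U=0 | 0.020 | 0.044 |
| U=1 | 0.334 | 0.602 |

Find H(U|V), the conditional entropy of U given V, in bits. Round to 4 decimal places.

Marginals: p(U) = (0.0640, 0.9360), p(V) = (0.3540, 0.6460).
H(U|V) = Σ p(V) · H(U|V=·).
  V=r: p=0.3540, H(U|V=r) = 0.3134
  V=s: p=0.6460, H(U|V=s) = 0.3588
Weighted sum = 0.3427 bits.

0.3427 bits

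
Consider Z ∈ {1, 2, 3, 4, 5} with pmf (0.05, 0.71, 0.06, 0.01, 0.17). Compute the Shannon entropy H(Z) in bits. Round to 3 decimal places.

H(Z) = −Σ p·log₂ p.
  −(0.05)·log₂(0.05) = 0.2161
  −(0.71)·log₂(0.71) = 0.3508
  −(0.06)·log₂(0.06) = 0.2435
  −(0.01)·log₂(0.01) = 0.0664
  −(0.17)·log₂(0.17) = 0.4346
Sum: 0.2161 + 0.3508 + 0.2435 + 0.0664 + 0.4346 = 1.311 bits.

1.311 bits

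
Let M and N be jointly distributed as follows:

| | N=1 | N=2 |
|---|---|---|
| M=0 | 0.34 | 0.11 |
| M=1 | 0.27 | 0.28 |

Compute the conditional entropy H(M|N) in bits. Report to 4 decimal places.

0.9389 bits

Marginals: p(M) = (0.4500, 0.5500), p(N) = (0.6100, 0.3900).
H(M|N) = Σ p(N) · H(M|N=·).
  N=1: p=0.6100, H(M|N=1) = 0.9905
  N=2: p=0.3900, H(M|N=2) = 0.8582
Weighted sum = 0.9389 bits.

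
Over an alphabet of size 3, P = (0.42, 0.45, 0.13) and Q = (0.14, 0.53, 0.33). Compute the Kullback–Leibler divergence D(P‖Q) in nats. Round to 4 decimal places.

D(P‖Q) = Σ p·ln(p/q).
  0.42·ln(0.42/0.14) = 0.46142
  0.45·ln(0.45/0.53) = -0.07363
  0.13·ln(0.13/0.33) = -0.12110
D(P‖Q) = 0.2667 nats.

0.2667 nats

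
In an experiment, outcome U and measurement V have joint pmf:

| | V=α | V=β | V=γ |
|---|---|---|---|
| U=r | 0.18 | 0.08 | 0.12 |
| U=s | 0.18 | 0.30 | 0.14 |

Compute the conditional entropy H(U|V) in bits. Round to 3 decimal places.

0.901 bits

Marginals: p(U) = (0.3800, 0.6200), p(V) = (0.3600, 0.3800, 0.2600).
H(U|V) = Σ p(V) · H(U|V=·).
  V=α: p=0.3600, H(U|V=α) = 1.0000
  V=β: p=0.3800, H(U|V=β) = 0.7425
  V=γ: p=0.2600, H(U|V=γ) = 0.9957
Weighted sum = 0.901 bits.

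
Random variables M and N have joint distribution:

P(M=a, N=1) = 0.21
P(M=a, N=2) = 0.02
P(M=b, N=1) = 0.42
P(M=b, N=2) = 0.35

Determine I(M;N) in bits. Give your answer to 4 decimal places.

Marginals: p(M) = (0.2300, 0.7700), p(N) = (0.6300, 0.3700).
I(M;N) = Σ p(x,y)·log₂[p(x,y)/(p(x)p(y))].
  (a,1): 0.21·log₂(1.4493) = 0.11242
  (a,2): 0.02·log₂(0.2350) = -0.04178
  (b,1): 0.42·log₂(0.8658) = -0.08731
  (b,2): 0.35·log₂(1.2285) = 0.10391
Sum = 0.0872 bits.

0.0872 bits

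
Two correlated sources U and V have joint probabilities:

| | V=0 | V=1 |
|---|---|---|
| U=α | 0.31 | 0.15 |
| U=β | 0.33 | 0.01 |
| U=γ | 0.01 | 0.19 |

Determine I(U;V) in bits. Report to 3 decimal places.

0.393 bits

Marginals: p(U) = (0.4600, 0.3400, 0.2000), p(V) = (0.6500, 0.3500).
I(U;V) = Σ p(x,y)·log₂[p(x,y)/(p(x)p(y))].
  (α,0): 0.31·log₂(1.0368) = 0.0162
  (α,1): 0.15·log₂(0.9317) = -0.0153
  (β,0): 0.33·log₂(1.4932) = 0.1909
  (β,1): 0.01·log₂(0.0840) = -0.0357
  (γ,0): 0.01·log₂(0.0769) = -0.0370
  (γ,1): 0.19·log₂(2.7143) = 0.2737
Sum = 0.393 bits.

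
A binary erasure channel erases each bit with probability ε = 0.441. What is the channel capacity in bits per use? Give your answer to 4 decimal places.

0.5590 bits

Binary erasure channel: capacity C = 1 − ε.
C = 1 − 0.441 = 0.5590 bits per channel use.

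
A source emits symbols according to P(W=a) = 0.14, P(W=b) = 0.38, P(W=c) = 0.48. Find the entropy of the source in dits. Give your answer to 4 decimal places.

H(W) = −Σ p·log₁₀ p.
  −(0.14)·log₁₀(0.14) = 0.11954
  −(0.38)·log₁₀(0.38) = 0.15968
  −(0.48)·log₁₀(0.48) = 0.15300
Sum: 0.11954 + 0.15968 + 0.15300 = 0.4322 dits.

0.4322 dits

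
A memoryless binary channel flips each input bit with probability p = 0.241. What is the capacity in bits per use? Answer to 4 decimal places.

Binary symmetric channel: C = 1 − h₂(ε) where h₂ is the binary entropy function.
h₂(0.241) = −0.241·log₂0.241 − 0.759·log₂0.759 = 0.7967.
C = 1 − 0.7967 = 0.2033 bits per channel use.

0.2033 bits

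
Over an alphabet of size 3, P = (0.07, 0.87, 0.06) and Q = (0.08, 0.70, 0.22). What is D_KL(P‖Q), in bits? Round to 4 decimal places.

D(P‖Q) = Σ p·log₂(p/q).
  0.07·log₂(0.07/0.08) = -0.01349
  0.87·log₂(0.87/0.70) = 0.27288
  0.06·log₂(0.06/0.22) = -0.11247
D(P‖Q) = 0.1469 bits.

0.1469 bits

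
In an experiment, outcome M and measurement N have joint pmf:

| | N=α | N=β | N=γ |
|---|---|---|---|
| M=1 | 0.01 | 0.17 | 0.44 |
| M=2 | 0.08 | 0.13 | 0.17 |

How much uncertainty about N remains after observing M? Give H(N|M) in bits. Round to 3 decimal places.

1.173 bits

Marginals: p(M) = (0.6200, 0.3800), p(N) = (0.0900, 0.3000, 0.6100).
H(N|M) = Σ p(M) · H(N|M=·).
  M=1: p=0.6200, H(N|M=1) = 0.9590
  M=2: p=0.3800, H(N|M=2) = 1.5218
Weighted sum = 1.173 bits.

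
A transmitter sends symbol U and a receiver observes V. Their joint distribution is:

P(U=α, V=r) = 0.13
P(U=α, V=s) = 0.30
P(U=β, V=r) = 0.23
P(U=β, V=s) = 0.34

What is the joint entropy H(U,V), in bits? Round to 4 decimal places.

1.9206 bits

H(U,V) = −Σ p(x,y)·log₂ p(x,y) over all 4 cells.
  cell (α,r): −0.13·log₂0.13 = 0.38264
  cell (α,s): −0.30·log₂0.30 = 0.52109
  cell (β,r): −0.23·log₂0.23 = 0.48767
  cell (β,s): −0.34·log₂0.34 = 0.52917
Sum = 1.9206 bits.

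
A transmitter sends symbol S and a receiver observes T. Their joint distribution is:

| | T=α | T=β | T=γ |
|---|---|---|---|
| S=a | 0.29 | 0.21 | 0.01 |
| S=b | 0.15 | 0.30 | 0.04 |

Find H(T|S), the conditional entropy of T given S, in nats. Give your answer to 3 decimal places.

0.814 nats

Chain rule: H(T|S) = H(S,T) − H(S).
Marginals: p(S) = (0.5100, 0.4900), p(T) = (0.4400, 0.5100, 0.0500).
H(S,T) = 1.5073 nats; H(S) = 0.6929 nats.
H(T|S) = 1.5073 − 0.6929 = 0.814 nats.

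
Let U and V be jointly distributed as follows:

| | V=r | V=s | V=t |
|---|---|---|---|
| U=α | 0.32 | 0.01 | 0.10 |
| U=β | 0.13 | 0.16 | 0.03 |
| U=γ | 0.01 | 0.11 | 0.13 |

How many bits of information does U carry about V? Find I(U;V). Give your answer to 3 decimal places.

Marginals: p(U) = (0.4300, 0.3200, 0.2500), p(V) = (0.4600, 0.2800, 0.2600).
I(U;V) = Σ p(x,y)·log₂[p(x,y)/(p(x)p(y))].
  (α,r): 0.32·log₂(1.6178) = 0.2221
  (α,s): 0.01·log₂(0.0831) = -0.0359
  (α,t): 0.10·log₂(0.8945) = -0.0161
  (β,r): 0.13·log₂(0.8832) = -0.0233
  (β,s): 0.16·log₂(1.7857) = 0.1338
  (β,t): 0.03·log₂(0.3606) = -0.0441
  (γ,r): 0.01·log₂(0.0870) = -0.0352
  (γ,s): 0.11·log₂(1.5714) = 0.0717
  (γ,t): 0.13·log₂(2.0000) = 0.1300
Sum = 0.403 bits.

0.403 bits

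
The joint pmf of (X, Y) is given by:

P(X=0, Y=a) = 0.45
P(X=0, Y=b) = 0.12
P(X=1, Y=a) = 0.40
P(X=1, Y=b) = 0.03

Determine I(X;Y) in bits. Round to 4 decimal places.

Marginals: p(X) = (0.5700, 0.4300), p(Y) = (0.8500, 0.1500).
I(X;Y) = H(X) + H(Y) − H(X,Y).
H(X) = 0.9858, H(Y) = 0.6098, H(X,Y) = 1.5660.
I(X;Y) = 0.9858 + 0.6098 − 1.5660 = 0.0296 bits.

0.0296 bits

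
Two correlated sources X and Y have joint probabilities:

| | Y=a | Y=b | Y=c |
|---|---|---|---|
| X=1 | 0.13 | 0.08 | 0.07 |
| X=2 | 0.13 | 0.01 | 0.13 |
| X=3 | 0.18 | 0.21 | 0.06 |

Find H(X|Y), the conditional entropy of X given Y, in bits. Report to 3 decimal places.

Chain rule: H(X|Y) = H(X,Y) − H(Y).
Marginals: p(X) = (0.2800, 0.2700, 0.4500), p(Y) = (0.4400, 0.3000, 0.2600).
H(X,Y) = 2.9361 bits; H(Y) = 1.5475 bits.
H(X|Y) = 2.9361 − 1.5475 = 1.389 bits.

1.389 bits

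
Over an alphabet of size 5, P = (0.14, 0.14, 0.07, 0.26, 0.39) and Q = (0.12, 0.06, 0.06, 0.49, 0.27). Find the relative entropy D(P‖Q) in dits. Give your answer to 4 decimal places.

D(P‖Q) = Σ p·log₁₀(p/q).
  0.14·log₁₀(0.14/0.12) = 0.00937
  0.14·log₁₀(0.14/0.06) = 0.05152
  0.07·log₁₀(0.07/0.06) = 0.00469
  0.26·log₁₀(0.26/0.49) = -0.07156
  0.39·log₁₀(0.39/0.27) = 0.06228
D(P‖Q) = 0.0563 dits.

0.0563 dits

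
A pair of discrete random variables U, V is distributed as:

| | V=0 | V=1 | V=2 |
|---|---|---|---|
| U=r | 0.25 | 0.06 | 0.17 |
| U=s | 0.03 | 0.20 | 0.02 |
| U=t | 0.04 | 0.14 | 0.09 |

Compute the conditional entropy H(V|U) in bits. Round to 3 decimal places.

Chain rule: H(V|U) = H(U,V) − H(U).
Marginals: p(U) = (0.4800, 0.2500, 0.2700), p(V) = (0.3200, 0.4000, 0.2800).
H(U,V) = 2.8027 bits; H(U) = 1.5183 bits.
H(V|U) = 2.8027 − 1.5183 = 1.284 bits.

1.284 bits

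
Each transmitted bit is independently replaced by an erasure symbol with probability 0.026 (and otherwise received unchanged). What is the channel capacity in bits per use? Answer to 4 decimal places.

Binary erasure channel: capacity C = 1 − ε.
C = 1 − 0.026 = 0.9740 bits per channel use.

0.9740 bits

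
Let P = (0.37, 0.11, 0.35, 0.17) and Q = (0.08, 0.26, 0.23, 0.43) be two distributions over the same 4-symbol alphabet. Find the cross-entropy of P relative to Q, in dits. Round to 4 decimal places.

0.7559 dits

H(P,Q) = −Σ p·log₁₀ q.
  −0.37·log₁₀(0.08) = 0.40586
  −0.11·log₁₀(0.26) = 0.06435
  −0.35·log₁₀(0.23) = 0.22340
  −0.17·log₁₀(0.43) = 0.06231
H(P,Q) = 0.7559 dits.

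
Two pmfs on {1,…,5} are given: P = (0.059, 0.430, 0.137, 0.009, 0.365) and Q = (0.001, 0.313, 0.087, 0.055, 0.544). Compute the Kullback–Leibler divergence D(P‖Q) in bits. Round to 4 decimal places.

0.4002 bits

D(P‖Q) = Σ p·log₂(p/q).
  0.059·log₂(0.059/0.001) = 0.34708
  0.430·log₂(0.430/0.313) = 0.19701
  0.137·log₂(0.137/0.087) = 0.08975
  0.009·log₂(0.009/0.055) = -0.02350
  0.365·log₂(0.365/0.544) = -0.21013
D(P‖Q) = 0.4002 bits.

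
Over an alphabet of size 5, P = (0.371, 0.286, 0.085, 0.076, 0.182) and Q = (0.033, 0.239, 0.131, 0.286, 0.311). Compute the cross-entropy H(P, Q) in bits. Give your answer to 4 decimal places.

H(P,Q) = −Σ p·log₂ q.
  −0.371·log₂(0.033) = 1.82584
  −0.286·log₂(0.239) = 0.59057
  −0.085·log₂(0.131) = 0.24925
  −0.076·log₂(0.286) = 0.13725
  −0.182·log₂(0.311) = 0.30667
H(P,Q) = 3.1096 bits.

3.1096 bits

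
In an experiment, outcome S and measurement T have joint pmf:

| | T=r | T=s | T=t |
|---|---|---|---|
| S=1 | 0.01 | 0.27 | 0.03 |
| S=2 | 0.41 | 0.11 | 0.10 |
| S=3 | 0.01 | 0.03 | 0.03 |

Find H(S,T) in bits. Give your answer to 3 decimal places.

2.308 bits

H(S,T) = −Σ p(x,y)·log₂ p(x,y) over all 9 cells.
  cell (1,r): −0.01·log₂0.01 = 0.0664
  cell (1,s): −0.27·log₂0.27 = 0.5100
  cell (1,t): −0.03·log₂0.03 = 0.1518
  cell (2,r): −0.41·log₂0.41 = 0.5274
  cell (2,s): −0.11·log₂0.11 = 0.3503
  cell (2,t): −0.10·log₂0.10 = 0.3322
  cell (3,r): −0.01·log₂0.01 = 0.0664
  cell (3,s): −0.03·log₂0.03 = 0.1518
  cell (3,t): −0.03·log₂0.03 = 0.1518
Sum = 2.308 bits.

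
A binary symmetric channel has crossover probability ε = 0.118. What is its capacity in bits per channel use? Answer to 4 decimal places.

Binary symmetric channel: C = 1 − h₂(ε) where h₂ is the binary entropy function.
h₂(0.118) = −0.118·log₂0.118 − 0.882·log₂0.882 = 0.5236.
C = 1 − 0.5236 = 0.4764 bits per channel use.

0.4764 bits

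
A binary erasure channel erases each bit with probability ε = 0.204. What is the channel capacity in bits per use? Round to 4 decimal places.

Binary erasure channel: capacity C = 1 − ε.
C = 1 − 0.204 = 0.7960 bits per channel use.

0.7960 bits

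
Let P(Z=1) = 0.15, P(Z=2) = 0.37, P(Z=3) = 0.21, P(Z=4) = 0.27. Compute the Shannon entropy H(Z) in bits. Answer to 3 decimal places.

1.924 bits

H(Z) = −Σ p·log₂ p.
  −(0.15)·log₂(0.15) = 0.4105
  −(0.37)·log₂(0.37) = 0.5307
  −(0.21)·log₂(0.21) = 0.4728
  −(0.27)·log₂(0.27) = 0.5100
Sum: 0.4105 + 0.5307 + 0.4728 + 0.5100 = 1.924 bits.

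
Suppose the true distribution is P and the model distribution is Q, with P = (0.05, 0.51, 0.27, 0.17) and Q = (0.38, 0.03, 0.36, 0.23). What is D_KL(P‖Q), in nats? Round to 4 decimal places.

1.2145 nats

D(P‖Q) = Σ p·ln(p/q).
  0.05·ln(0.05/0.38) = -0.10141
  0.51·ln(0.51/0.03) = 1.44494
  0.27·ln(0.27/0.36) = -0.07767
  0.17·ln(0.17/0.23) = -0.05139
D(P‖Q) = 1.2145 nats.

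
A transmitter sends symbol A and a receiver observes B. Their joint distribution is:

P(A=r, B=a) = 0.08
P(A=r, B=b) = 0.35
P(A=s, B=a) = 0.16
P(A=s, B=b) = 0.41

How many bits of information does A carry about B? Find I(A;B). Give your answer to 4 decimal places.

Marginals: p(A) = (0.4300, 0.5700), p(B) = (0.2400, 0.7600).
I(A;B) = Σ p(x,y)·log₂[p(x,y)/(p(x)p(y))].
  (r,a): 0.08·log₂(0.7752) = -0.02939
  (r,b): 0.35·log₂(1.0710) = 0.03463
  (s,a): 0.16·log₂(1.1696) = 0.03616
  (s,b): 0.41·log₂(0.9464) = -0.03256
Sum = 0.0088 bits.

0.0088 bits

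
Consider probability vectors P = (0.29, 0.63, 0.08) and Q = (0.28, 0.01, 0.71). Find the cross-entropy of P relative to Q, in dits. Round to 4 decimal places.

H(P,Q) = −Σ p·log₁₀ q.
  −0.29·log₁₀(0.28) = 0.16032
  −0.63·log₁₀(0.01) = 1.26000
  −0.08·log₁₀(0.71) = 0.01190
H(P,Q) = 1.4322 dits.

1.4322 dits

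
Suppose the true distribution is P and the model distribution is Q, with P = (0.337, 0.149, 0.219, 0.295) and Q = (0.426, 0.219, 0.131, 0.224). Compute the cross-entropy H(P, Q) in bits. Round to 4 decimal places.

H(P,Q) = −Σ p·log₂ q.
  −0.337·log₂(0.426) = 0.41487
  −0.149·log₂(0.219) = 0.32646
  −0.219·log₂(0.131) = 0.64219
  −0.295·log₂(0.224) = 0.63674
H(P,Q) = 2.0203 bits.

2.0203 bits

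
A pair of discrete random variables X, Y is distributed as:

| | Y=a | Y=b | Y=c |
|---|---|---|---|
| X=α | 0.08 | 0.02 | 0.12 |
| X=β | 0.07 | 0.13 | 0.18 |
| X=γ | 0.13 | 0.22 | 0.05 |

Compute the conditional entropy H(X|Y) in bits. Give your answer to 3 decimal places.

1.372 bits

Chain rule: H(X|Y) = H(X,Y) − H(Y).
Marginals: p(X) = (0.2200, 0.3800, 0.4000), p(Y) = (0.2800, 0.3700, 0.3500).
H(X,Y) = 2.9473 bits; H(Y) = 1.5751 bits.
H(X|Y) = 2.9473 − 1.5751 = 1.372 bits.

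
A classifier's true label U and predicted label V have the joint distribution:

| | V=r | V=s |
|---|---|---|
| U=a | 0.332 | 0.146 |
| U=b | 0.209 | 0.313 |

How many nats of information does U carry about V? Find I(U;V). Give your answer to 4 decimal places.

Marginals: p(U) = (0.4780, 0.5220), p(V) = (0.5410, 0.4590).
I(U;V) = Σ p(x,y)·ln[p(x,y)/(p(x)p(y))].
  (a,r): 0.332·ln(1.2838) = 0.08295
  (a,s): 0.146·ln(0.6654) = -0.05947
  (b,r): 0.209·ln(0.7401) = -0.06291
  (b,s): 0.313·ln(1.3064) = 0.08365
Sum = 0.0442 nats.

0.0442 nats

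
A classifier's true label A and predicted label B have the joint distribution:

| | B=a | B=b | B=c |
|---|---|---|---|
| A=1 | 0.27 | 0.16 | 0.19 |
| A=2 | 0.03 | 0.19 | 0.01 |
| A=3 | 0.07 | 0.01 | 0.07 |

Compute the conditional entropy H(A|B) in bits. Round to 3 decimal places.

Chain rule: H(A|B) = H(A,B) − H(B).
Marginals: p(A) = (0.6200, 0.2300, 0.1500), p(B) = (0.3700, 0.3600, 0.2700).
H(A,B) = 2.6652 bits; H(B) = 1.5714 bits.
H(A|B) = 2.6652 − 1.5714 = 1.094 bits.

1.094 bits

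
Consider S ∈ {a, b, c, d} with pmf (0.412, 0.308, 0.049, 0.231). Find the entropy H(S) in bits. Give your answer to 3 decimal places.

H(S) = −Σ p·log₂ p.
  −(0.412)·log₂(0.412) = 0.5271
  −(0.308)·log₂(0.308) = 0.5233
  −(0.049)·log₂(0.049) = 0.2132
  −(0.231)·log₂(0.231) = 0.4883
Sum: 0.5271 + 0.5233 + 0.2132 + 0.4883 = 1.752 bits.

1.752 bits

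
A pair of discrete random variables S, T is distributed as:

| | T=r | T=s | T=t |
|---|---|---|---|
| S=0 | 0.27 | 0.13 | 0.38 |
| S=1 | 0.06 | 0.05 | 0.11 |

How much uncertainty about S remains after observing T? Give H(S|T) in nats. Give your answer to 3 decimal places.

Chain rule: H(S|T) = H(S,T) − H(T).
Marginals: p(S) = (0.7800, 0.2200), p(T) = (0.3300, 0.1800, 0.4900).
H(S,T) = 1.5478 nats; H(T) = 1.0241 nats.
H(S|T) = 1.5478 − 1.0241 = 0.524 nats.

0.524 nats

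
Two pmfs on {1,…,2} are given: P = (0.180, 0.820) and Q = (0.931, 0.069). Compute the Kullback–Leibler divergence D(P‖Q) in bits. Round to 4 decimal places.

2.5014 bits

D(P‖Q) = Σ p·log₂(p/q).
  0.180·log₂(0.180/0.931) = -0.42674
  0.820·log₂(0.820/0.069) = 2.92818
D(P‖Q) = 2.5014 bits.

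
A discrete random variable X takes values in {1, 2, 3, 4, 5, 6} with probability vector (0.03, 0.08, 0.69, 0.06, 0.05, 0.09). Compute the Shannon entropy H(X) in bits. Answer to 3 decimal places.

H(X) = −Σ p·log₂ p.
  −(0.03)·log₂(0.03) = 0.1518
  −(0.08)·log₂(0.08) = 0.2915
  −(0.69)·log₂(0.69) = 0.3694
  −(0.06)·log₂(0.06) = 0.2435
  −(0.05)·log₂(0.05) = 0.2161
  −(0.09)·log₂(0.09) = 0.3127
Sum: 0.1518 + 0.2915 + 0.3694 + 0.2435 + 0.2161 + 0.3127 = 1.585 bits.

1.585 bits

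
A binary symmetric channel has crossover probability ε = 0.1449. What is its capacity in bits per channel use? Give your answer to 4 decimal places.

0.4031 bits

Binary symmetric channel: C = 1 − h₂(ε) where h₂ is the binary entropy function.
h₂(0.1449) = −0.1449·log₂0.1449 − 0.8551·log₂0.8551 = 0.5969.
C = 1 − 0.5969 = 0.4031 bits per channel use.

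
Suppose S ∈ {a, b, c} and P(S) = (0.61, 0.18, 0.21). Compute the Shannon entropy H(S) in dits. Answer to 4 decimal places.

0.4073 dits

H(S) = −Σ p·log₁₀ p.
  −(0.61)·log₁₀(0.61) = 0.13095
  −(0.18)·log₁₀(0.18) = 0.13405
  −(0.21)·log₁₀(0.21) = 0.14233
Sum: 0.13095 + 0.13405 + 0.14233 = 0.4073 dits.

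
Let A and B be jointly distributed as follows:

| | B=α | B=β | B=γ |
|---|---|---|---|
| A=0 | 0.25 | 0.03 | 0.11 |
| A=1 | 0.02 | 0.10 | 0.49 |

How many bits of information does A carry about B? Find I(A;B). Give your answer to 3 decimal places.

0.348 bits

Marginals: p(A) = (0.3900, 0.6100), p(B) = (0.2700, 0.1300, 0.6000).
I(A;B) = Σ p(x,y)·log₂[p(x,y)/(p(x)p(y))].
  (0,α): 0.25·log₂(2.3742) = 0.3119
  (0,β): 0.03·log₂(0.5917) = -0.0227
  (0,γ): 0.11·log₂(0.4701) = -0.1198
  (1,α): 0.02·log₂(0.1214) = -0.0608
  (1,β): 0.10·log₂(1.2610) = 0.0335
  (1,γ): 0.49·log₂(1.3388) = 0.2063
Sum = 0.348 bits.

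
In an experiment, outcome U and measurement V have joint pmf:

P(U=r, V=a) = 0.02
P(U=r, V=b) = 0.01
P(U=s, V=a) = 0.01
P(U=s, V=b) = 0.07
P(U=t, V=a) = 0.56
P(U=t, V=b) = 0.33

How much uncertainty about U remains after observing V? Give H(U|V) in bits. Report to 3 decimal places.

0.534 bits

Marginals: p(U) = (0.0300, 0.0800, 0.8900), p(V) = (0.5900, 0.4100).
H(U|V) = Σ p(V) · H(U|V=·).
  V=a: p=0.5900, H(U|V=a) = 0.3367
  V=b: p=0.4100, H(U|V=b) = 0.8181
Weighted sum = 0.534 bits.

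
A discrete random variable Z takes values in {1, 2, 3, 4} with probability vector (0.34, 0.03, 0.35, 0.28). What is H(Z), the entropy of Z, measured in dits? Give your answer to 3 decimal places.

H(Z) = −Σ p·log₁₀ p.
  −(0.34)·log₁₀(0.34) = 0.1593
  −(0.03)·log₁₀(0.03) = 0.0457
  −(0.35)·log₁₀(0.35) = 0.1596
  −(0.28)·log₁₀(0.28) = 0.1548
Sum: 0.1593 + 0.0457 + 0.1596 + 0.1548 = 0.519 dits.

0.519 dits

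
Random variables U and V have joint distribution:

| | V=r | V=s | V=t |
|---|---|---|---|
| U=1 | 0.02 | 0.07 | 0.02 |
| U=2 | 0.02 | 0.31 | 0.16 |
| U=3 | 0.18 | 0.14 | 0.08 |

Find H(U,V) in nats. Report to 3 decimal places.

H(U,V) = −Σ p(x,y)·ln p(x,y) over all 9 cells.
  cell (1,r): −0.02·ln0.02 = 0.0782
  cell (1,s): −0.07·ln0.07 = 0.1861
  cell (1,t): −0.02·ln0.02 = 0.0782
  cell (2,r): −0.02·ln0.02 = 0.0782
  cell (2,s): −0.31·ln0.31 = 0.3631
  cell (2,t): −0.16·ln0.16 = 0.2932
  cell (3,r): −0.18·ln0.18 = 0.3087
  cell (3,s): −0.14·ln0.14 = 0.2753
  cell (3,t): −0.08·ln0.08 = 0.2021
Sum = 1.863 nats.

1.863 nats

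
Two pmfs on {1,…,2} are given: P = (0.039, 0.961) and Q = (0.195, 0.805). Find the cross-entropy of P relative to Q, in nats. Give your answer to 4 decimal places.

0.2722 nats

H(P,Q) = −Σ p·ln q.
  −0.039·ln(0.195) = 0.06376
  −0.961·ln(0.805) = 0.20845
H(P,Q) = 0.2722 nats.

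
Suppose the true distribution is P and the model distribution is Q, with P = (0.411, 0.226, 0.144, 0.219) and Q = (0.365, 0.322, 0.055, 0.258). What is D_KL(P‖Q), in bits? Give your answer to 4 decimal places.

0.1031 bits

D(P‖Q) = Σ p·log₂(p/q).
  0.411·log₂(0.411/0.365) = 0.07038
  0.226·log₂(0.226/0.322) = -0.11543
  0.144·log₂(0.144/0.055) = 0.19995
  0.219·log₂(0.219/0.258) = -0.05178
D(P‖Q) = 0.1031 bits.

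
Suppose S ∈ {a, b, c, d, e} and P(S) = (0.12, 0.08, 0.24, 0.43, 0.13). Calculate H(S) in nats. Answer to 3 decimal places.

1.427 nats

H(S) = −Σ p·ln p.
  −(0.12)·ln(0.12) = 0.2544
  −(0.08)·ln(0.08) = 0.2021
  −(0.24)·ln(0.24) = 0.3425
  −(0.43)·ln(0.43) = 0.3629
  −(0.13)·ln(0.13) = 0.2652
Sum: 0.2544 + 0.2021 + 0.3425 + 0.3629 + 0.2652 = 1.427 nats.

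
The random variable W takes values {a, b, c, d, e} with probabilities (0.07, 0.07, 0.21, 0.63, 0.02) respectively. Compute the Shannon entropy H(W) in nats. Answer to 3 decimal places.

1.069 nats

H(W) = −Σ p·ln p.
  −(0.07)·ln(0.07) = 0.1861
  −(0.07)·ln(0.07) = 0.1861
  −(0.21)·ln(0.21) = 0.3277
  −(0.63)·ln(0.63) = 0.2911
  −(0.02)·ln(0.02) = 0.0782
Sum: 0.1861 + 0.1861 + 0.3277 + 0.2911 + 0.0782 = 1.069 nats.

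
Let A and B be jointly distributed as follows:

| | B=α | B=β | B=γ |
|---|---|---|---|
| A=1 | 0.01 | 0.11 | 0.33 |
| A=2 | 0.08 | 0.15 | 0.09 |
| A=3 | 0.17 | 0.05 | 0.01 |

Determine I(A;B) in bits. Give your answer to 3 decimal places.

0.408 bits

Marginals: p(A) = (0.4500, 0.3200, 0.2300), p(B) = (0.2600, 0.3100, 0.4300).
I(A;B) = H(A) + H(B) − H(A,B).
H(A) = 1.5321, H(B) = 1.5526, H(A,B) = 2.6764.
I(A;B) = 1.5321 + 1.5526 − 2.6764 = 0.408 bits.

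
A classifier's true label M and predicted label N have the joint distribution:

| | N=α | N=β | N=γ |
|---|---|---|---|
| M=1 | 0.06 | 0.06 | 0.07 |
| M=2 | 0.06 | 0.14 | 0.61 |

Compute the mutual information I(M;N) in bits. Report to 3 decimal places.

0.080 bits

Marginals: p(M) = (0.1900, 0.8100), p(N) = (0.1200, 0.2000, 0.6800).
I(M;N) = Σ p(x,y)·log₂[p(x,y)/(p(x)p(y))].
  (1,α): 0.06·log₂(2.6316) = 0.0838
  (1,β): 0.06·log₂(1.5789) = 0.0395
  (1,γ): 0.07·log₂(0.5418) = -0.0619
  (2,α): 0.06·log₂(0.6173) = -0.0418
  (2,β): 0.14·log₂(0.8642) = -0.0295
  (2,γ): 0.61·log₂(1.1075) = 0.0898
Sum = 0.080 bits.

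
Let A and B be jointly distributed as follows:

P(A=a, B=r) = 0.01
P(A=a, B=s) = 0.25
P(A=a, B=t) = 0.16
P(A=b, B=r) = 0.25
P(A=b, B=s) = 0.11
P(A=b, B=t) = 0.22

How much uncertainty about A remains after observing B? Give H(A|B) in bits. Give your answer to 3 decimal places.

0.754 bits

Chain rule: H(A|B) = H(A,B) − H(B).
Marginals: p(A) = (0.4200, 0.5800), p(B) = (0.2600, 0.3600, 0.3800).
H(A,B) = 2.3203 bits; H(B) = 1.5664 bits.
H(A|B) = 2.3203 − 1.5664 = 0.754 bits.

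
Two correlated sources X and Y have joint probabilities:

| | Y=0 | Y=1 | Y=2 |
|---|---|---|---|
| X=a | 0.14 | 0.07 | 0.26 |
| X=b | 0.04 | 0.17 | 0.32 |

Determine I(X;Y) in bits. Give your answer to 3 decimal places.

0.075 bits

Marginals: p(X) = (0.4700, 0.5300), p(Y) = (0.1800, 0.2400, 0.5800).
I(X;Y) = H(X) + H(Y) − H(X,Y).
H(X) = 0.9974, H(Y) = 1.3952, H(X,Y) = 2.3173.
I(X;Y) = 0.9974 + 1.3952 − 2.3173 = 0.075 bits.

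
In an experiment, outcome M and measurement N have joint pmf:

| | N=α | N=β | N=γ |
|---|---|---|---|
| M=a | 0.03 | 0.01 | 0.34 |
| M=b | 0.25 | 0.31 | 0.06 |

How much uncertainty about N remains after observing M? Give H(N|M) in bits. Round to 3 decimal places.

1.057 bits

Marginals: p(M) = (0.3800, 0.6200), p(N) = (0.2800, 0.3200, 0.4000).
H(N|M) = Σ p(M) · H(N|M=·).
  M=a: p=0.3800, H(N|M=a) = 0.5709
  M=b: p=0.6200, H(N|M=b) = 1.3544
Weighted sum = 1.057 bits.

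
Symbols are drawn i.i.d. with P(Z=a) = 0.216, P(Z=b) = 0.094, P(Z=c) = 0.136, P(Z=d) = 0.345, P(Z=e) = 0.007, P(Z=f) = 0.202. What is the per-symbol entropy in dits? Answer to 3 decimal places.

H(Z) = −Σ p·log₁₀ p.
  −(0.216)·log₁₀(0.216) = 0.1438
  −(0.094)·log₁₀(0.094) = 0.0965
  −(0.136)·log₁₀(0.136) = 0.1178
  −(0.345)·log₁₀(0.345) = 0.1595
  −(0.007)·log₁₀(0.007) = 0.0151
  −(0.202)·log₁₀(0.202) = 0.1403
Sum: 0.1438 + 0.0965 + 0.1178 + 0.1595 + 0.0151 + 0.1403 = 0.673 dits.

0.673 dits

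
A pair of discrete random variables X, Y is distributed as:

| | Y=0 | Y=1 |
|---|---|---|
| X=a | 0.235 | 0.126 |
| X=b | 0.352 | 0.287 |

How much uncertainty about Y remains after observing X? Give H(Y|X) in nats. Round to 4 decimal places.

Chain rule: H(Y|X) = H(X,Y) − H(X).
Marginals: p(X) = (0.3610, 0.6390), p(Y) = (0.5870, 0.4130).
H(X,Y) = 1.3271 nats; H(X) = 0.6540 nats.
H(Y|X) = 1.3271 − 0.6540 = 0.6731 nats.

0.6731 nats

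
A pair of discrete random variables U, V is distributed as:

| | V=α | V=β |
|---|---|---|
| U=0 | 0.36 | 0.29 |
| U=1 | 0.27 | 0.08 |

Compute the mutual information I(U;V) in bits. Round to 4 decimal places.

Marginals: p(U) = (0.6500, 0.3500), p(V) = (0.6300, 0.3700).
I(U;V) = Σ p(x,y)·log₂[p(x,y)/(p(x)p(y))].
  (0,α): 0.36·log₂(0.8791) = -0.06691
  (0,β): 0.29·log₂(1.2058) = 0.07830
  (1,α): 0.27·log₂(1.2245) = 0.07889
  (1,β): 0.08·log₂(0.6178) = -0.05559
Sum = 0.0347 bits.

0.0347 bits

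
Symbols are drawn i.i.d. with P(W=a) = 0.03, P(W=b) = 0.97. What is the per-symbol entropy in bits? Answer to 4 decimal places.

H(W) = −Σ p·log₂ p.
  −(0.03)·log₂(0.03) = 0.15177
  −(0.97)·log₂(0.97) = 0.04263
Sum: 0.15177 + 0.04263 = 0.1944 bits.

0.1944 bits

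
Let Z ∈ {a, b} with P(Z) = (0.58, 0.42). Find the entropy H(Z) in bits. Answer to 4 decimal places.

H(Z) = −Σ p·log₂ p.
  −(0.58)·log₂(0.58) = 0.45581
  −(0.42)·log₂(0.42) = 0.52565
Sum: 0.45581 + 0.52565 = 0.9815 bits.

0.9815 bits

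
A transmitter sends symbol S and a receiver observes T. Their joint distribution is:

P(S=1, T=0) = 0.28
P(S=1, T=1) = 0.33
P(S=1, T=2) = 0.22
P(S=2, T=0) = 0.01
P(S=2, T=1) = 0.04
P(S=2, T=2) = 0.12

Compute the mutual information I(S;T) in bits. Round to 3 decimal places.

0.094 bits

Marginals: p(S) = (0.8300, 0.1700), p(T) = (0.2900, 0.3700, 0.3400).
I(S;T) = H(S) + H(T) − H(S,T).
H(S) = 0.6577, H(T) = 1.5778, H(S,T) = 2.1419.
I(S;T) = 0.6577 + 1.5778 − 2.1419 = 0.094 bits.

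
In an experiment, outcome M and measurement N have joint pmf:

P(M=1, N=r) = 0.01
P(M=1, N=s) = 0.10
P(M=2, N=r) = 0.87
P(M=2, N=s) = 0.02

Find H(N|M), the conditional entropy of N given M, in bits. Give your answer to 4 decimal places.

Chain rule: H(N|M) = H(M,N) − H(M).
Marginals: p(M) = (0.1100, 0.8900), p(N) = (0.8800, 0.1200).
H(M,N) = 0.6863 bits; H(M) = 0.4999 bits.
H(N|M) = 0.6863 − 0.4999 = 0.1864 bits.

0.1864 bits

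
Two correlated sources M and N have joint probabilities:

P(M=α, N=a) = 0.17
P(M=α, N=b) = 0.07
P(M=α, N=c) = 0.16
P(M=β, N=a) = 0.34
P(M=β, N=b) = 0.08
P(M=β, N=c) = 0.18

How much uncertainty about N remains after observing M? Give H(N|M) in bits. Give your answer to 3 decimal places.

1.421 bits

Marginals: p(M) = (0.4000, 0.6000), p(N) = (0.5100, 0.1500, 0.3400).
H(N|M) = Σ p(M) · H(N|M=·).
  M=α: p=0.4000, H(N|M=α) = 1.4935
  M=β: p=0.6000, H(N|M=β) = 1.3730
Weighted sum = 1.421 bits.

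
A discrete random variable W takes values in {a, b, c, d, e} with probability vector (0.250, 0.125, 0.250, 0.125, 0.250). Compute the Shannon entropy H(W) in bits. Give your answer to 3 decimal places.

H(W) = −Σ p·log₂ p.
  −(0.250)·log₂(0.250) = 0.5000
  −(0.125)·log₂(0.125) = 0.3750
  −(0.250)·log₂(0.250) = 0.5000
  −(0.125)·log₂(0.125) = 0.3750
  −(0.250)·log₂(0.250) = 0.5000
Sum: 0.5000 + 0.3750 + 0.5000 + 0.3750 + 0.5000 = 2.250 bits.

2.250 bits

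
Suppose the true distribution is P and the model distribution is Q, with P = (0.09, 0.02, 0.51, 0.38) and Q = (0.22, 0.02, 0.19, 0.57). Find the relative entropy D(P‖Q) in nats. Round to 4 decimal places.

D(P‖Q) = Σ p·ln(p/q).
  0.09·ln(0.09/0.22) = -0.08044
  0.02·ln(0.02/0.02) = 0.00000
  0.51·ln(0.51/0.19) = 0.50357
  0.38·ln(0.38/0.57) = -0.15408
D(P‖Q) = 0.2690 nats.

0.2690 nats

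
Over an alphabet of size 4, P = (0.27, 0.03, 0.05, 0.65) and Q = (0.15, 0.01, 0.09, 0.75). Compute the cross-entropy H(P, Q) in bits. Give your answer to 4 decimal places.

H(P,Q) = −Σ p·log₂ q.
  −0.27·log₂(0.15) = 0.73898
  −0.03·log₂(0.01) = 0.19932
  −0.05·log₂(0.09) = 0.17370
  −0.65·log₂(0.75) = 0.26977
H(P,Q) = 1.3818 bits.

1.3818 bits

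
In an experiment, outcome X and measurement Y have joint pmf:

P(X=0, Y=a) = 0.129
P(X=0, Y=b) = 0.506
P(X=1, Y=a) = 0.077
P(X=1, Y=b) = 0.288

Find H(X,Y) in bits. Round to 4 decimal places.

H(X,Y) = −Σ p(x,y)·log₂ p(x,y) over all 4 cells.
  cell (0,a): −0.129·log₂0.129 = 0.38114
  cell (0,b): −0.506·log₂0.506 = 0.49729
  cell (1,a): −0.077·log₂0.077 = 0.28482
  cell (1,b): −0.288·log₂0.288 = 0.51721
Sum = 1.6805 bits.

1.6805 bits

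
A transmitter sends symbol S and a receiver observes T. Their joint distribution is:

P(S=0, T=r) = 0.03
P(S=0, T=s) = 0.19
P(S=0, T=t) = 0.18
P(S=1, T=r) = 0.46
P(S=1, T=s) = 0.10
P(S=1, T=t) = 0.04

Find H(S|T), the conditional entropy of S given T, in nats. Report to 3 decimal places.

0.404 nats

Chain rule: H(S|T) = H(S,T) − H(T).
Marginals: p(S) = (0.4000, 0.6000), p(T) = (0.4900, 0.2900, 0.2200).
H(S,T) = 1.4456 nats; H(T) = 1.0416 nats.
H(S|T) = 1.4456 − 1.0416 = 0.404 nats.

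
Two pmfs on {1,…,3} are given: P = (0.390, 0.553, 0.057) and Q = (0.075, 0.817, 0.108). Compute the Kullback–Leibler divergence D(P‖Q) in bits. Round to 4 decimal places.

0.5637 bits

D(P‖Q) = Σ p·log₂(p/q).
  0.390·log₂(0.390/0.075) = 0.92762
  0.553·log₂(0.553/0.817) = -0.31137
  0.057·log₂(0.057/0.108) = -0.05255
D(P‖Q) = 0.5637 bits.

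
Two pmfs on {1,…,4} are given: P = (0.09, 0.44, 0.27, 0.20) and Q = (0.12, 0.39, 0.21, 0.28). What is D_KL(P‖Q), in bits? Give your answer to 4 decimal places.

0.0400 bits

D(P‖Q) = Σ p·log₂(p/q).
  0.09·log₂(0.09/0.12) = -0.03735
  0.44·log₂(0.44/0.39) = 0.07657
  0.27·log₂(0.27/0.21) = 0.09789
  0.20·log₂(0.20/0.28) = -0.09709
D(P‖Q) = 0.0400 bits.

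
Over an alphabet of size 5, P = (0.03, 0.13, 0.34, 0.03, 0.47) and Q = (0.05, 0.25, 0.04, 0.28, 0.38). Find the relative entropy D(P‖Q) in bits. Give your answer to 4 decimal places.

0.9524 bits

D(P‖Q) = Σ p·log₂(p/q).
  0.03·log₂(0.03/0.05) = -0.02211
  0.13·log₂(0.13/0.25) = -0.12264
  0.34·log₂(0.34/0.04) = 1.04974
  0.03·log₂(0.03/0.28) = -0.09667
  0.47·log₂(0.47/0.38) = 0.14413
D(P‖Q) = 0.9524 bits.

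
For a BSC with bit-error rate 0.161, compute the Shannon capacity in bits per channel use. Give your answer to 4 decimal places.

Binary symmetric channel: C = 1 − h₂(ε) where h₂ is the binary entropy function.
h₂(0.161) = −0.161·log₂0.161 − 0.839·log₂0.839 = 0.6367.
C = 1 − 0.6367 = 0.3633 bits per channel use.

0.3633 bits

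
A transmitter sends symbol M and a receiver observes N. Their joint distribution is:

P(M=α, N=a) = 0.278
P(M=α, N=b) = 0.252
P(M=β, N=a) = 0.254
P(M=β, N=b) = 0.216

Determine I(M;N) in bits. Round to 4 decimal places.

Marginals: p(M) = (0.5300, 0.4700), p(N) = (0.5320, 0.4680).
I(M;N) = Σ p(x,y)·log₂[p(x,y)/(p(x)p(y))].
  (α,a): 0.278·log₂(0.9860) = -0.00567
  (α,b): 0.252·log₂(1.0160) = 0.00576
  (β,a): 0.254·log₂(1.0158) = 0.00576
  (β,b): 0.216·log₂(0.9820) = -0.00566
Sum = 0.0002 bits.

0.0002 bits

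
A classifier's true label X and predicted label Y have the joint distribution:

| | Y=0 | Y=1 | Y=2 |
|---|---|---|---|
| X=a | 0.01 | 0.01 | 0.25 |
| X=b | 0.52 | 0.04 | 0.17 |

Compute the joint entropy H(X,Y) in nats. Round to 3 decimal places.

H(X,Y) = −Σ p(x,y)·ln p(x,y) over all 6 cells.
  cell (a,0): −0.01·ln0.01 = 0.0461
  cell (a,1): −0.01·ln0.01 = 0.0461
  cell (a,2): −0.25·ln0.25 = 0.3466
  cell (b,0): −0.52·ln0.52 = 0.3400
  cell (b,1): −0.04·ln0.04 = 0.1288
  cell (b,2): −0.17·ln0.17 = 0.3012
Sum = 1.209 nats.

1.209 nats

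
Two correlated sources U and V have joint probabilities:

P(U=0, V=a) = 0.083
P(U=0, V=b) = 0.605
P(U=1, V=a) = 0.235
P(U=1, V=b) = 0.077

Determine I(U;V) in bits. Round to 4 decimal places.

Marginals: p(U) = (0.6880, 0.3120), p(V) = (0.3180, 0.6820).
I(U;V) = Σ p(x,y)·log₂[p(x,y)/(p(x)p(y))].
  (0,a): 0.083·log₂(0.3794) = -0.11606
  (0,b): 0.605·log₂(1.2894) = 0.22184
  (1,a): 0.235·log₂(2.3686) = 0.29234
  (1,b): 0.077·log₂(0.3619) = -0.11292
Sum = 0.2852 bits.

0.2852 bits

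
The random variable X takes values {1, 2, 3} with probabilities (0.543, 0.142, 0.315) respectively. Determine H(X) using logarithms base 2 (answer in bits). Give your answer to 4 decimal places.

1.4032 bits

H(X) = −Σ p·log₂ p.
  −(0.543)·log₂(0.543) = 0.47837
  −(0.142)·log₂(0.142) = 0.39988
  −(0.315)·log₂(0.315) = 0.52497
Sum: 0.47837 + 0.39988 + 0.52497 = 1.4032 bits.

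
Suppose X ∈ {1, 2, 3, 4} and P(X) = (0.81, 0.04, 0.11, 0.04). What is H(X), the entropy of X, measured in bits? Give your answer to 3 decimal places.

0.968 bits

H(X) = −Σ p·log₂ p.
  −(0.81)·log₂(0.81) = 0.2462
  −(0.04)·log₂(0.04) = 0.1858
  −(0.11)·log₂(0.11) = 0.3503
  −(0.04)·log₂(0.04) = 0.1858
Sum: 0.2462 + 0.1858 + 0.3503 + 0.1858 = 0.968 bits.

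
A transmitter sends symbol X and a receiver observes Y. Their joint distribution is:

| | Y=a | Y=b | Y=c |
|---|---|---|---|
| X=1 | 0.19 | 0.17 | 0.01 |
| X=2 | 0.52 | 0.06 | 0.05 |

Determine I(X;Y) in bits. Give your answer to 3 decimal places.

Marginals: p(X) = (0.3700, 0.6300), p(Y) = (0.7100, 0.2300, 0.0600).
I(X;Y) = H(X) + H(Y) − H(X,Y).
H(X) = 0.9507, H(Y) = 1.0820, H(X,Y) = 1.9065.
I(X;Y) = 0.9507 + 1.0820 − 1.9065 = 0.126 bits.

0.126 bits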